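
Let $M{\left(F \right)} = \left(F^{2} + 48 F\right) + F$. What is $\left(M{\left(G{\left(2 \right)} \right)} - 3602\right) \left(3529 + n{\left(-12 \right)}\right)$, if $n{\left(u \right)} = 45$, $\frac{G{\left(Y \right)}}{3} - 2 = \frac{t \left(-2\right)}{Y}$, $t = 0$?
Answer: $-11694128$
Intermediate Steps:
$G{\left(Y \right)} = 6$ ($G{\left(Y \right)} = 6 + 3 \frac{0 \left(-2\right)}{Y} = 6 + 3 \frac{0}{Y} = 6 + 3 \cdot 0 = 6 + 0 = 6$)
$M{\left(F \right)} = F^{2} + 49 F$
$\left(M{\left(G{\left(2 \right)} \right)} - 3602\right) \left(3529 + n{\left(-12 \right)}\right) = \left(6 \left(49 + 6\right) - 3602\right) \left(3529 + 45\right) = \left(6 \cdot 55 - 3602\right) 3574 = \left(330 - 3602\right) 3574 = \left(-3272\right) 3574 = -11694128$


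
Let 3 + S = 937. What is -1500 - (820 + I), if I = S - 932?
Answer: -2322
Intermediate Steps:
S = 934 (S = -3 + 937 = 934)
I = 2 (I = 934 - 932 = 2)
-1500 - (820 + I) = -1500 - (820 + 2) = -1500 - 1*822 = -1500 - 822 = -2322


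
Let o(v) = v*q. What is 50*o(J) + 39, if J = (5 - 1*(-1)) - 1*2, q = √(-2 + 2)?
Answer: 39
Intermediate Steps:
q = 0 (q = √0 = 0)
J = 4 (J = (5 + 1) - 2 = 6 - 2 = 4)
o(v) = 0 (o(v) = v*0 = 0)
50*o(J) + 39 = 50*0 + 39 = 0 + 39 = 39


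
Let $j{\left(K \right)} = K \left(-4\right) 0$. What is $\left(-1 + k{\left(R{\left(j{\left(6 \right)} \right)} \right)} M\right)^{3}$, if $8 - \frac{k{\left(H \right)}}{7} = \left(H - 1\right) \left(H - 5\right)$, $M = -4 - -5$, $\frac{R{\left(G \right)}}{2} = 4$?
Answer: $-778688$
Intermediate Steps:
$j{\left(K \right)} = 0$ ($j{\left(K \right)} = - 4 K 0 = 0$)
$R{\left(G \right)} = 8$ ($R{\left(G \right)} = 2 \cdot 4 = 8$)
$M = 1$ ($M = -4 + 5 = 1$)
$k{\left(H \right)} = 56 - 7 \left(-1 + H\right) \left(-5 + H\right)$ ($k{\left(H \right)} = 56 - 7 \left(H - 1\right) \left(H - 5\right) = 56 - 7 \left(-1 + H\right) \left(-5 + H\right)$)
$\left(-1 + k{\left(R{\left(j{\left(6 \right)} \right)} \right)} M\right)^{3} = \left(-1 + \left(21 - 7 \cdot 8^{2} + 42 \cdot 8\right) 1\right)^{3} = \left(-1 + \left(21 - 448 + 336\right) 1\right)^{3} = \left(-1 - 91\right)^{3} = \left(-92\right)^{3} = -778688$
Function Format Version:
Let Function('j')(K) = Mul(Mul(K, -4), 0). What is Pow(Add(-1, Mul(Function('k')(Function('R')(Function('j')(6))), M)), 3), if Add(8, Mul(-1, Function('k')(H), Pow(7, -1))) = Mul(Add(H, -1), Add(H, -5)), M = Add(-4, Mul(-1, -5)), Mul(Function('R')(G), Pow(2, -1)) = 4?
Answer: -778688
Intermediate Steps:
Function('j')(K) = 0 (Function('j')(K) = Mul(Mul(-4, K), 0) = 0)
Function('R')(G) = 8 (Function('R')(G) = Mul(2, 4) = 8)
M = 1 (M = Add(-4, 5) = 1)
Function('k')(H) = Add(56, Mul(-7, Add(-1, H), Add(-5, H))) (Function('k')(H) = Add(56, Mul(-7, Mul(Add(H, -1), Add(H, -5)))) = Add(56, Mul(-7, Mul(Add(-1, H), Add(-5, H)))) = Add(56, Mul(-7, Add(-1, H), Add(-5, H))))
Pow(Add(-1, Mul(Function('k')(Function('R')(Function('j')(6))), M)), 3) = Pow(Add(-1, Mul(Add(21, Mul(-7, Pow(8, 2)), Mul(42, 8)), 1)), 3) = Pow(Add(-1, Mul(Add(21, Mul(-7, 64), 336), 1)), 3) = Pow(Add(-1, Mul(Add(21, -448, 336), 1)), 3) = Pow(Add(-1, Mul(-91, 1)), 3) = Pow(Add(-1, -91), 3) = Pow(-92, 3) = -778688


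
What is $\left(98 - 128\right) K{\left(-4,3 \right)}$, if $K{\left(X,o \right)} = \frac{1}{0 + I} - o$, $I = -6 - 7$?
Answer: $\frac{1200}{13} \approx 92.308$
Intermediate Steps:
$I = -13$ ($I = -6 - 7 = -13$)
$K{\left(X,o \right)} = - \frac{1}{13} - o$ ($K{\left(X,o \right)} = \frac{1}{0 - 13} - o = \frac{1}{-13} - o = - \frac{1}{13} - o$)
$\left(98 - 128\right) K{\left(-4,3 \right)} = \left(98 - 128\right) \left(- \frac{1}{13} - 3\right) = - 30 \left(- \frac{1}{13} - 3\right) = \left(-30\right) \left(- \frac{40}{13}\right) = \frac{1200}{13}$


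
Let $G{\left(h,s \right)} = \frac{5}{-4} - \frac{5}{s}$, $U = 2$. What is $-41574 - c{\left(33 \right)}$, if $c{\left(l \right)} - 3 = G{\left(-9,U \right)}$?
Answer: $- \frac{166293}{4} \approx -41573.0$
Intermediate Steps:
$G{\left(h,s \right)} = - \frac{5}{4} - \frac{5}{s}$ ($G{\left(h,s \right)} = 5 \left(- \frac{1}{4}\right) - \frac{5}{s} = - \frac{5}{4} - \frac{5}{s}$)
$c{\left(l \right)} = - \frac{3}{4}$ ($c{\left(l \right)} = 3 - \left(\frac{5}{4} + \frac{5}{2}\right) = 3 - \frac{15}{4} = - \frac{3}{4}$)
$-41574 - c{\left(33 \right)} = -41574 - - \frac{3}{4} = -41574 + \frac{3}{4} = - \frac{166293}{4}$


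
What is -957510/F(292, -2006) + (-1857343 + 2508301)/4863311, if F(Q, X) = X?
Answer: 39474362181/82676287 ≈ 477.46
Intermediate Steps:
-957510/F(292, -2006) + (-1857343 + 2508301)/4863311 = -957510/(-2006) + (-1857343 + 2508301)/4863311 = -957510*(-1/2006) + 650958*(1/4863311) = 478755/1003 + 650958/4863311 = 39474362181/82676287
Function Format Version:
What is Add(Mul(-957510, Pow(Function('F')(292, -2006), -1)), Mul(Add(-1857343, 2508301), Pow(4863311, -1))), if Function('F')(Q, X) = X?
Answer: Rational(39474362181, 82676287) ≈ 477.46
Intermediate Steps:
Add(Mul(-957510, Pow(Function('F')(292, -2006), -1)), Mul(Add(-1857343, 2508301), Pow(4863311, -1))) = Add(Mul(-957510, Pow(-2006, -1)), Mul(Add(-1857343, 2508301), Pow(4863311, -1))) = Add(Mul(-957510, Rational(-1, 2006)), Mul(650958, Rational(1, 4863311))) = Add(Rational(478755, 1003), Rational(650958, 4863311)) = Rational(39474362181, 82676287)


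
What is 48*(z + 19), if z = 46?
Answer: 3120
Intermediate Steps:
48*(z + 19) = 48*(46 + 19) = 48*65 = 3120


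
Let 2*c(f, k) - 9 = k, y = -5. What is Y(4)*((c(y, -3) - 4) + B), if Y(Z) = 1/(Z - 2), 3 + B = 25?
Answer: 21/2 ≈ 10.500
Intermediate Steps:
c(f, k) = 9/2 + k/2
B = 22 (B = -3 + 25 = 22)
Y(Z) = 1/(-2 + Z)
Y(4)*((c(y, -3) - 4) + B) = (((9/2 + (½)*(-3)) - 4) + 22)/(-2 + 4) = (((9/2 - 3/2) - 4) + 22)/2 = ((3 - 4) + 22)/2 = (-1 + 22)/2 = (½)*21 = 21/2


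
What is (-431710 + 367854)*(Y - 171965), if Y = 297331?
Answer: -8005371296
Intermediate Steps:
(-431710 + 367854)*(Y - 171965) = (-431710 + 367854)*(297331 - 171965) = -63856*125366 = -8005371296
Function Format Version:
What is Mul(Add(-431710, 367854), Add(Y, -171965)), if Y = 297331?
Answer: -8005371296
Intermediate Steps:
Mul(Add(-431710, 367854), Add(Y, -171965)) = Mul(Add(-431710, 367854), Add(297331, -171965)) = Mul(-63856, 125366) = -8005371296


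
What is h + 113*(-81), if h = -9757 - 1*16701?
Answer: -35611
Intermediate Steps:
h = -26458 (h = -9757 - 16701 = -26458)
h + 113*(-81) = -26458 + 113*(-81) = -26458 - 9153 = -35611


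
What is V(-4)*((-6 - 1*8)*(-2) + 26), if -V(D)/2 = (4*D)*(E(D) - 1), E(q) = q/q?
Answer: 0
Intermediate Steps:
E(q) = 1
V(D) = 0 (V(D) = -2*4*D*(1 - 1) = -2*4*D*0 = -2*0 = 0)
V(-4)*((-6 - 1*8)*(-2) + 26) = 0*((-6 - 1*8)*(-2) + 26) = 0*((-6 - 8)*(-2) + 26) = 0*(-14*(-2) + 26) = 0*(28 + 26) = 0*54 = 0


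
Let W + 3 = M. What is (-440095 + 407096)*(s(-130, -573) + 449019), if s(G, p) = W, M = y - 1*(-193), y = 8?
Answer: -14823711783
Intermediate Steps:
M = 201 (M = 8 - 1*(-193) = 8 + 193 = 201)
W = 198 (W = -3 + 201 = 198)
s(G, p) = 198
(-440095 + 407096)*(s(-130, -573) + 449019) = (-440095 + 407096)*(198 + 449019) = -32999*449217 = -14823711783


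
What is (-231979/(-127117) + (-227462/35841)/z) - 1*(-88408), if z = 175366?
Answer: 35318291284192607618/399483782810151 ≈ 88410.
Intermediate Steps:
(-231979/(-127117) + (-227462/35841)/z) - 1*(-88408) = (-231979/(-127117) - 227462/35841/175366) - 1*(-88408) = (-231979*(-1/127117) - 227462*1/35841*(1/175366)) + 88408 = (231979/127117 - 227462/35841*1/175366) + 88408 = (231979/127117 - 113731/3142646403) + 88408 = 729013512778010/399483782810151 + 88408 = 35318291284192607618/399483782810151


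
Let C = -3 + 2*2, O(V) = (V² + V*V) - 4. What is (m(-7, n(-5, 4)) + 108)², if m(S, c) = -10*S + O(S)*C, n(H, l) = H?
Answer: 73984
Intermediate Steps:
O(V) = -4 + 2*V² (O(V) = (V² + V²) - 4 = 2*V² - 4 = -4 + 2*V²)
C = 1 (C = -3 + 4 = 1)
m(S, c) = -4 - 10*S + 2*S² (m(S, c) = -10*S + (-4 + 2*S²)*1 = -10*S + (-4 + 2*S²) = -4 - 10*S + 2*S²)
(m(-7, n(-5, 4)) + 108)² = ((-4 - 10*(-7) + 2*(-7)²) + 108)² = ((-4 + 70 + 2*49) + 108)² = ((-4 + 70 + 98) + 108)² = (164 + 108)² = 272² = 73984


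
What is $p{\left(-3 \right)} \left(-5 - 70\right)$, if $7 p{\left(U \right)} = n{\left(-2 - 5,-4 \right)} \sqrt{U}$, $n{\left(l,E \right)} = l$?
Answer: $75 i \sqrt{3} \approx 129.9 i$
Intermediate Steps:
$p{\left(U \right)} = - \sqrt{U}$ ($p{\left(U \right)} = \frac{\left(-2 - 5\right) \sqrt{U}}{7} = \frac{\left(-7\right) \sqrt{U}}{7} = - \sqrt{U}$)
$p{\left(-3 \right)} \left(-5 - 70\right) = - \sqrt{-3} \left(-5 - 70\right) = - i \sqrt{3} \left(-75\right) = 75 i \sqrt{3}$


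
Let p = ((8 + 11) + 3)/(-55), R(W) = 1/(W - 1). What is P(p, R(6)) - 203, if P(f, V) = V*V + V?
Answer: -5069/25 ≈ -202.76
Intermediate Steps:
R(W) = 1/(-1 + W)
p = -⅖ (p = (19 + 3)*(-1/55) = 22*(-1/55) = -⅖ ≈ -0.40000)
P(f, V) = V + V² (P(f, V) = V² + V = V + V²)
P(p, R(6)) - 203 = (1 + 1/(-1 + 6))/(-1 + 6) - 203 = (1 + 1/5)/5 - 203 = (1 + ⅕)/5 - 203 = (⅕)*(6/5) - 203 = 6/25 - 203 = -5069/25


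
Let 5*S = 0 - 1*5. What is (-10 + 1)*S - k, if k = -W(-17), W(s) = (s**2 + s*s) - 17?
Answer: 570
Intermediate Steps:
W(s) = -17 + 2*s**2 (W(s) = (s**2 + s**2) - 17 = 2*s**2 - 17 = -17 + 2*s**2)
S = -1 (S = (0 - 1*5)/5 = (0 - 5)/5 = (1/5)*(-5) = -1)
k = -561 (k = -(-17 + 2*(-17)**2) = -(-17 + 2*289) = -(-17 + 578) = -1*561 = -561)
(-10 + 1)*S - k = (-10 + 1)*(-1) - 1*(-561) = -9*(-1) + 561 = 9 + 561 = 570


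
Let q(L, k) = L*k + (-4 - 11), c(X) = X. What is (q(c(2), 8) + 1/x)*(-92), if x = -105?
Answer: -9568/105 ≈ -91.124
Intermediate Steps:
q(L, k) = -15 + L*k (q(L, k) = L*k - 15 = -15 + L*k)
(q(c(2), 8) + 1/x)*(-92) = ((-15 + 2*8) + 1/(-105))*(-92) = ((-15 + 16) - 1/105)*(-92) = (1 - 1/105)*(-92) = (104/105)*(-92) = -9568/105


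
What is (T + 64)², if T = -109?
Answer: 2025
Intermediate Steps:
(T + 64)² = (-109 + 64)² = (-45)² = 2025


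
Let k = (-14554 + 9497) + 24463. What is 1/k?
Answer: 1/19406 ≈ 5.1530e-5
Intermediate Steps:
k = 19406 (k = -5057 + 24463 = 19406)
1/k = 1/19406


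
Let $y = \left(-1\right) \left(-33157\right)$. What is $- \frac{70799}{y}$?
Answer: $- \frac{70799}{33157} \approx -2.1353$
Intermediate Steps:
$y = 33157$
$- \frac{70799}{y} = - \frac{70799}{33157}$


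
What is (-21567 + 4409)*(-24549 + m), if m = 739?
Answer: 408531980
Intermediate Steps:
(-21567 + 4409)*(-24549 + m) = (-21567 + 4409)*(-24549 + 739) = -17158*(-23810) = 408531980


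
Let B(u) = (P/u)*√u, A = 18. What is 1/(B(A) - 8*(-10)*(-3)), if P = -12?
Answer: -30/7199 + √2/28796 ≈ -0.0041181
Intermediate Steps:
B(u) = -12/√u (B(u) = (-12/u)*√u = -12/√u)
1/(B(A) - 8*(-10)*(-3)) = 1/(-2*√2 - 8*(-10)*(-3)) = 1/(-2*√2 + 80*(-3)) = 1/(-2*√2 - 240) = 1/(-240 - 2*√2)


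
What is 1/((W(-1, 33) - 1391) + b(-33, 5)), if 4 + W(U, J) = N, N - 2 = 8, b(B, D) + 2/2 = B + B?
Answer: -1/1452 ≈ -0.00068871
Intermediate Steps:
b(B, D) = -1 + 2*B (b(B, D) = -1 + (B + B) = -1 + 2*B)
N = 10 (N = 2 + 8 = 10)
W(U, J) = 6 (W(U, J) = -4 + 10 = 6)
1/((W(-1, 33) - 1391) + b(-33, 5)) = 1/((6 - 1391) + (-1 + 2*(-33))) = 1/(-1385 + (-1 - 66)) = 1/(-1385 - 67) = 1/(-1452) = -1/1452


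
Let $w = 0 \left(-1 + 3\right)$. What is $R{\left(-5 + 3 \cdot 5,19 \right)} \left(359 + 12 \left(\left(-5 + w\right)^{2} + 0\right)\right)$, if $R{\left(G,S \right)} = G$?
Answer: $6590$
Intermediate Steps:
$w = 0$ ($w = 0 \cdot 2 = 0$)
$R{\left(-5 + 3 \cdot 5,19 \right)} \left(359 + 12 \left(\left(-5 + w\right)^{2} + 0\right)\right) = \left(-5 + 3 \cdot 5\right) \left(359 + 12 \left(\left(-5 + 0\right)^{2} + 0\right)\right) = \left(-5 + 15\right) \left(359 + 12 \left(\left(-5\right)^{2} + 0\right)\right) = 10 \left(359 + 12 \left(25 + 0\right)\right) = 10 \left(359 + 12 \cdot 25\right) = 10 \left(359 + 300\right) = 10 \cdot 659 = 6590$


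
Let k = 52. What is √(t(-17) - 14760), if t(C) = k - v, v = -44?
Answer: 2*I*√3666 ≈ 121.09*I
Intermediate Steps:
t(C) = 96 (t(C) = 52 - 1*(-44) = 52 + 44 = 96)
√(t(-17) - 14760) = √(96 - 14760) = √(-14664) = 2*I*√3666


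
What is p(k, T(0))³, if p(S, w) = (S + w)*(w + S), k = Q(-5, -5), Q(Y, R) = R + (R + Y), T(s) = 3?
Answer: 2985984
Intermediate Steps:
Q(Y, R) = Y + 2*R
k = -15 (k = -5 + 2*(-5) = -5 - 10 = -15)
p(S, w) = (S + w)² (p(S, w) = (S + w)*(S + w) = (S + w)²)
p(k, T(0))³ = ((-15 + 3)²)³ = ((-12)²)³ = 144³ = 2985984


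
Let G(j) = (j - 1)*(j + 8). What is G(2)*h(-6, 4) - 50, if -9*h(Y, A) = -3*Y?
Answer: -70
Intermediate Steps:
h(Y, A) = Y/3 (h(Y, A) = -(-1)*Y/3 = Y/3)
G(j) = (-1 + j)*(8 + j)
G(2)*h(-6, 4) - 50 = (-8 + 2² + 7*2)*((⅓)*(-6)) - 50 = (-8 + 4 + 14)*(-2) - 50 = 10*(-2) - 50 = -20 - 50 = -70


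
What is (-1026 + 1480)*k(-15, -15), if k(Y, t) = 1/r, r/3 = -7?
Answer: -454/21 ≈ -21.619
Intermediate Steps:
r = -21 (r = 3*(-7) = -21)
k(Y, t) = -1/21 (k(Y, t) = 1/(-21) = -1/21)
(-1026 + 1480)*k(-15, -15) = (-1026 + 1480)*(-1/21) = 454*(-1/21) = -454/21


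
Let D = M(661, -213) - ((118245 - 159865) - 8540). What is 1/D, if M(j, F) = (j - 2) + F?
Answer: 1/50606 ≈ 1.9761e-5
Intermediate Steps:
M(j, F) = -2 + F + j (M(j, F) = (-2 + j) + F = -2 + F + j)
D = 50606 (D = (-2 - 213 + 661) - ((118245 - 159865) - 8540) = 446 - (-41620 - 8540) = 446 - 1*(-50160) = 446 + 50160 = 50606)
1/D = 1/50606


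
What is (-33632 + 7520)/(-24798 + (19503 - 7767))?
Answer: 4352/2177 ≈ 1.9991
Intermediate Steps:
(-33632 + 7520)/(-24798 + (19503 - 7767)) = -26112/(-24798 + 11736) = -26112/(-13062) = -26112*(-1/13062) = 4352/2177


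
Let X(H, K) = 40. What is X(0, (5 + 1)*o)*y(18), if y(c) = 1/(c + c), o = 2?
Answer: 10/9 ≈ 1.1111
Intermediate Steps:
y(c) = 1/(2*c)
X(0, (5 + 1)*o)*y(18) = 40*((1/2)/18) = 40*((1/2)*(1/18)) = 40*(1/36) = 10/9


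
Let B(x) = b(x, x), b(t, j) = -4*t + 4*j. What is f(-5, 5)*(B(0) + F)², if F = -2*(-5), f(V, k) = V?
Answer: -500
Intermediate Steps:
B(x) = 0 (B(x) = -4*x + 4*x = 0)
F = 10
f(-5, 5)*(B(0) + F)² = -5*(0 + 10)² = -5*10² = -5*100 = -500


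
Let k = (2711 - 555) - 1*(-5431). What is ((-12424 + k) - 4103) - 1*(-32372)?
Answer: 23432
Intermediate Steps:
k = 7587 (k = 2156 + 5431 = 7587)
((-12424 + k) - 4103) - 1*(-32372) = ((-12424 + 7587) - 4103) - 1*(-32372) = (-4837 - 4103) + 32372 = -8940 + 32372 = 23432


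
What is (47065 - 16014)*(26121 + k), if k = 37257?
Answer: 1967950278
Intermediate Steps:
(47065 - 16014)*(26121 + k) = (47065 - 16014)*(26121 + 37257) = 31051*63378 = 1967950278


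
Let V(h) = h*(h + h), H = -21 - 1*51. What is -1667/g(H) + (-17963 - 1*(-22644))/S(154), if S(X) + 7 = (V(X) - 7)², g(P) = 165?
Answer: -1249766655947/123702183990 ≈ -10.103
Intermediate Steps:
H = -72 (H = -21 - 51 = -72)
V(h) = 2*h² (V(h) = h*(2*h) = 2*h²)
S(X) = -7 + (-7 + 2*X²)² (S(X) = -7 + (2*X² - 7)² = -7 + (-7 + 2*X²)²)
-1667/g(H) + (-17963 - 1*(-22644))/S(154) = -1667/165 + (-17963 - 1*(-22644))/(-7 + (-7 + 2*154²)²) = -1667*1/165 + (-17963 + 22644)/(-7 + (-7 + 2*23716)²) = -1667/165 + 4681/(-7 + (-7 + 47432)²) = -1667/165 + 4681/(-7 + 47425²) = -1667/165 + 4681/(-7 + 2249130625) = -1667/165 + 4681/2249130618 = -1249766655947/123702183990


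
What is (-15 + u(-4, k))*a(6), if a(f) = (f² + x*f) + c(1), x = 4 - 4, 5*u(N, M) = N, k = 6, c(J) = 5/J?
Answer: -3239/5 ≈ -647.80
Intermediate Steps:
u(N, M) = N/5
x = 0
a(f) = 5 + f² (a(f) = (f² + 0*f) + 5/1 = (f² + 0) + 5*1 = f² + 5 = 5 + f²)
(-15 + u(-4, k))*a(6) = (-15 + (⅕)*(-4))*(5 + 6²) = (-15 - ⅘)*(5 + 36) = -79/5*41 = -3239/5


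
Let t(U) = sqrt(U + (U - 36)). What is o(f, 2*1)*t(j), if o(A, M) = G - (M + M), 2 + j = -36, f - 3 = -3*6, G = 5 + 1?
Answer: 8*I*sqrt(7) ≈ 21.166*I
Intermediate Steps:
G = 6
f = -15 (f = 3 - 3*6 = 3 - 18 = -15)
j = -38 (j = -2 - 36 = -38)
o(A, M) = 6 - 2*M (o(A, M) = 6 - (M + M) = 6 - 2*M)
t(U) = sqrt(-36 + 2*U) (t(U) = sqrt(U + (-36 + U)) = sqrt(-36 + 2*U))
o(f, 2*1)*t(j) = (6 - 4)*sqrt(-36 + 2*(-38)) = (6 - 2*2)*sqrt(-36 - 76) = (6 - 4)*sqrt(-112) = 2*(4*I*sqrt(7)) = 8*I*sqrt(7)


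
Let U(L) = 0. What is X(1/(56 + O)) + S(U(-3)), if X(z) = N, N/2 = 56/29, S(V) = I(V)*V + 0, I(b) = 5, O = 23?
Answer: 112/29 ≈ 3.8621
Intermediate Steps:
S(V) = 5*V (S(V) = 5*V + 0 = 5*V)
N = 112/29 (N = 2*(56/29) = 112/29 ≈ 3.8621)
X(z) = 112/29
X(1/(56 + O)) + S(U(-3)) = 112/29 + 5*0 = 112/29 + 0 = 112/29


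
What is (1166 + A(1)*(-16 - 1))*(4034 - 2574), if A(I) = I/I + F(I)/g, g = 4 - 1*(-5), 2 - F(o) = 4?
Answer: 15147500/9 ≈ 1.6831e+6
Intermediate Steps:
F(o) = -2 (F(o) = 2 - 1*4 = 2 - 4 = -2)
g = 9 (g = 4 + 5 = 9)
A(I) = 7/9 (A(I) = I/I - 2/9 = 1 - 2*⅑ = 1 - 2/9 = 7/9)
(1166 + A(1)*(-16 - 1))*(4034 - 2574) = (1166 + 7*(-16 - 1)/9)*(4034 - 2574) = (1166 + (7/9)*(-17))*1460 = (1166 - 119/9)*1460 = (10375/9)*1460 = 15147500/9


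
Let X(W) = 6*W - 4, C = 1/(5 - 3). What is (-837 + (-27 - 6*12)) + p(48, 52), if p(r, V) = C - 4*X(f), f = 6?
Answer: -2127/2 ≈ -1063.5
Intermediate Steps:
C = ½ (C = 1/2 = ½ ≈ 0.50000)
X(W) = -4 + 6*W
p(r, V) = -255/2 (p(r, V) = ½ - 4*(-4 + 6*6) = ½ - 4*(-4 + 36) = ½ - 4*32 = ½ - 128 = -255/2)
(-837 + (-27 - 6*12)) + p(48, 52) = (-837 + (-27 - 6*12)) - 255/2 = (-837 + (-27 - 72)) - 255/2 = (-837 - 99) - 255/2 = -936 - 255/2 = -2127/2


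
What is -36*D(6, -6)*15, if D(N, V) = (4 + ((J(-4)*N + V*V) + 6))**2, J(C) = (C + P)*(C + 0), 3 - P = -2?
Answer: -261360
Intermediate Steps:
P = 5 (P = 3 - 1*(-2) = 3 + 2 = 5)
J(C) = C*(5 + C) (J(C) = (C + 5)*(C + 0) = (5 + C)*C = C*(5 + C))
D(N, V) = (10 + V**2 - 4*N)**2 (D(N, V) = (4 + (((-4*(5 - 4))*N + V*V) + 6))**2 = (4 + (((-4*1)*N + V**2) + 6))**2 = (4 + ((-4*N + V**2) + 6))**2 = (4 + ((V**2 - 4*N) + 6))**2 = (4 + (6 + V**2 - 4*N))**2 = (10 + V**2 - 4*N)**2)
-36*D(6, -6)*15 = -36*(10 + (-6)**2 - 4*6)**2*15 = -36*(10 + 36 - 24)**2*15 = -36*22**2*15 = -36*484*15 = -17424*15 = -261360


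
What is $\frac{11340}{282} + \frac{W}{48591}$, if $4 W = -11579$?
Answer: $\frac{366803747}{9135108} \approx 40.153$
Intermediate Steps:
$W = - \frac{11579}{4}$ ($W = \frac{1}{4} \left(-11579\right) = - \frac{11579}{4} \approx -2894.8$)
$\frac{11340}{282} + \frac{W}{48591} = \frac{11340}{282} - \frac{11579}{4 \cdot 48591} = 11340 \cdot \frac{1}{282} - \frac{11579}{194364} = \frac{1890}{47} - \frac{11579}{194364} = \frac{366803747}{9135108}$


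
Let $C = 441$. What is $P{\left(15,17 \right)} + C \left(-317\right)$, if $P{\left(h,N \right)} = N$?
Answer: $-139780$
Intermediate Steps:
$P{\left(15,17 \right)} + C \left(-317\right) = 17 + 441 \left(-317\right) = 17 - 139797 = -139780$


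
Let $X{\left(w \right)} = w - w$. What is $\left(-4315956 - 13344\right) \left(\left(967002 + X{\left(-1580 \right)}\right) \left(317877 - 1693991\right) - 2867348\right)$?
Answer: $5761033527803776800$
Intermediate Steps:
$X{\left(w \right)} = 0$
$\left(-4315956 - 13344\right) \left(\left(967002 + X{\left(-1580 \right)}\right) \left(317877 - 1693991\right) - 2867348\right) = \left(-4315956 - 13344\right) \left(\left(967002 + 0\right) \left(317877 - 1693991\right) - 2867348\right) = - 4329300 \left(967002 \left(-1376114\right) - 2867348\right) = - 4329300 \left(-1330704990228 - 2867348\right) = \left(-4329300\right) \left(-1330707857576\right) = 5761033527803776800$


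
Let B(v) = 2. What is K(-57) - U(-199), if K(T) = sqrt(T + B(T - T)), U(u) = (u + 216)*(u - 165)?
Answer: 6188 + I*sqrt(55) ≈ 6188.0 + 7.4162*I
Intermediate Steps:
U(u) = (-165 + u)*(216 + u) (U(u) = (216 + u)*(-165 + u) = (-165 + u)*(216 + u))
K(T) = sqrt(2 + T) (K(T) = sqrt(T + 2) = sqrt(2 + T))
K(-57) - U(-199) = sqrt(2 - 57) - (-35640 + (-199)**2 + 51*(-199)) = sqrt(-55) - (-35640 + 39601 - 10149) = I*sqrt(55) - 1*(-6188) = I*sqrt(55) + 6188 = 6188 + I*sqrt(55)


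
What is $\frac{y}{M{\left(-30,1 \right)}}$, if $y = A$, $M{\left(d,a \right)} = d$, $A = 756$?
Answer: $- \frac{126}{5} \approx -25.2$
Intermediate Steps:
$y = 756$
$\frac{y}{M{\left(-30,1 \right)}} = \frac{756}{-30} = 756 \left(- \frac{1}{30}\right) = - \frac{126}{5}$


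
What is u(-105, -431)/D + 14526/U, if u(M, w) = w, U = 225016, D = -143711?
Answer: 1092263941/16168637188 ≈ 0.067554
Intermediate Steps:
u(-105, -431)/D + 14526/U = -431/(-143711) + 14526/225016 = -431*(-1/143711) + 14526*(1/225016) = 431/143711 + 7263/112508 = 1092263941/16168637188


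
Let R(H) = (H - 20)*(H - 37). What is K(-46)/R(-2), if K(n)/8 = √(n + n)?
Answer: 8*I*√23/429 ≈ 0.089433*I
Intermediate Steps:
K(n) = 8*√2*√n (K(n) = 8*√(n + n) = 8*√(2*n) = 8*(√2*√n) = 8*√2*√n)
R(H) = (-37 + H)*(-20 + H) (R(H) = (-20 + H)*(-37 + H) = (-37 + H)*(-20 + H))
K(-46)/R(-2) = (8*√2*√(-46))/(740 + (-2)² - 57*(-2)) = (8*√2*(I*√46))/(740 + 4 + 114) = (16*I*√23)/858 = (16*I*√23)*(1/858) = 8*I*√23/429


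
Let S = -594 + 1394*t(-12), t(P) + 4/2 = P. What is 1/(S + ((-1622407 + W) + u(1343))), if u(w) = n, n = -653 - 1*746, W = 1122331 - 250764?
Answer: -1/772349 ≈ -1.2948e-6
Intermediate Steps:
W = 871567
n = -1399 (n = -653 - 746 = -1399)
t(P) = -2 + P
u(w) = -1399
S = -20110 (S = -594 + 1394*(-2 - 12) = -594 + 1394*(-14) = -594 - 19516 = -20110)
1/(S + ((-1622407 + W) + u(1343))) = 1/(-20110 + ((-1622407 + 871567) - 1399)) = 1/(-20110 + (-750840 - 1399)) = 1/(-20110 - 752239) = 1/(-772349) = -1/772349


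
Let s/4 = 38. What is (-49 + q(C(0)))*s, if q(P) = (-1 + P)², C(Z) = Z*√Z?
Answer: -7296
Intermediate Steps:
C(Z) = Z^(3/2)
s = 152 (s = 4*38 = 152)
(-49 + q(C(0)))*s = (-49 + (-1 + 0^(3/2))²)*152 = (-49 + (-1 + 0)²)*152 = (-49 + (-1)²)*152 = (-49 + 1)*152 = -48*152 = -7296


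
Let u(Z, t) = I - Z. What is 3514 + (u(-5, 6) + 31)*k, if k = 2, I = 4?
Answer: 3594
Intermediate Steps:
u(Z, t) = 4 - Z
3514 + (u(-5, 6) + 31)*k = 3514 + ((4 - 1*(-5)) + 31)*2 = 3514 + ((4 + 5) + 31)*2 = 3514 + (9 + 31)*2 = 3514 + 40*2 = 3514 + 80 = 3594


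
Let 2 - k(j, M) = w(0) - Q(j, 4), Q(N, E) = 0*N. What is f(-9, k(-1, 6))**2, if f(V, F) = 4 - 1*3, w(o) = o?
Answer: 1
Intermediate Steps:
Q(N, E) = 0
k(j, M) = 2 (k(j, M) = 2 - (0 - 1*0) = 2 - (0 + 0) = 2 - 1*0 = 2 + 0 = 2)
f(V, F) = 1 (f(V, F) = 4 - 3 = 1)
f(-9, k(-1, 6))**2 = 1**2 = 1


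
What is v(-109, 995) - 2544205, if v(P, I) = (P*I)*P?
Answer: 9277390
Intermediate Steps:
v(P, I) = I*P² (v(P, I) = (I*P)*P = I*P²)
v(-109, 995) - 2544205 = 995*(-109)² - 2544205 = 995*11881 - 2544205 = 11821595 - 2544205 = 9277390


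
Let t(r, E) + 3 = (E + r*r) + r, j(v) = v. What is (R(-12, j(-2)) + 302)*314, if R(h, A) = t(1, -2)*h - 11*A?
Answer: 113040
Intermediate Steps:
t(r, E) = -3 + E + r + r**2 (t(r, E) = -3 + ((E + r*r) + r) = -3 + ((E + r**2) + r) = -3 + (E + r + r**2) = -3 + E + r + r**2)
R(h, A) = -11*A - 3*h (R(h, A) = (-3 - 2 + 1 + 1**2)*h - 11*A = (-3 - 2 + 1 + 1)*h - 11*A = -3*h - 11*A = -11*A - 3*h)
(R(-12, j(-2)) + 302)*314 = ((-11*(-2) - 3*(-12)) + 302)*314 = ((22 + 36) + 302)*314 = (58 + 302)*314 = 360*314 = 113040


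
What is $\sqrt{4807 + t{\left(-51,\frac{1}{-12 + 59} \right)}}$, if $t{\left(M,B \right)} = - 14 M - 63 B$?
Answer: $\frac{44 \sqrt{6298}}{47} \approx 74.294$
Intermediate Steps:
$t{\left(M,B \right)} = - 63 B - 14 M$
$\sqrt{4807 + t{\left(-51,\frac{1}{-12 + 59} \right)}} = \sqrt{4807 - \left(-714 + \frac{63}{-12 + 59}\right)} = \sqrt{4807 + \left(- \frac{63}{47} + 714\right)} = \sqrt{4807 + \frac{33495}{47}} = \sqrt{\frac{259424}{47}} = \frac{44 \sqrt{6298}}{47}$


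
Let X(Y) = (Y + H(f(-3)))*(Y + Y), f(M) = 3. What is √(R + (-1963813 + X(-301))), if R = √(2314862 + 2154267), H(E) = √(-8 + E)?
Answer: √(-1782611 + √4469129 - 602*I*√5) ≈ 0.504 - 1334.4*I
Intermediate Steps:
X(Y) = 2*Y*(Y + I*√5) (X(Y) = (Y + √(-8 + 3))*(Y + Y) = (Y + √(-5))*(2*Y) = (Y + I*√5)*(2*Y) = 2*Y*(Y + I*√5))
R = √4469129 ≈ 2114.0
√(R + (-1963813 + X(-301))) = √(√4469129 + (-1963813 + 2*(-301)*(-301 + I*√5))) = √(√4469129 + (-1963813 + (181202 - 602*I*√5))) = √(√4469129 + (-1782611 - 602*I*√5)) = √(-1782611 + √4469129 - 602*I*√5)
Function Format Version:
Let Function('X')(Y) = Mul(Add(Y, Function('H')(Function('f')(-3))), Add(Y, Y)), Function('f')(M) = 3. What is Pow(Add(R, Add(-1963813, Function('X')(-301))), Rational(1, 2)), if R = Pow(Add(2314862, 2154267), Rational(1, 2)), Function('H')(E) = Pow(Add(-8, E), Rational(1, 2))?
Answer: Pow(Add(-1782611, Pow(4469129, Rational(1, 2)), Mul(-602, I, Pow(5, Rational(1, 2)))), Rational(1, 2)) ≈ Add(0.504, Mul(-1334.4, I))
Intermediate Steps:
Function('X')(Y) = Mul(2, Y, Add(Y, Mul(I, Pow(5, Rational(1, 2))))) (Function('X')(Y) = Mul(Add(Y, Pow(Add(-8, 3), Rational(1, 2))), Add(Y, Y)) = Mul(Add(Y, Pow(-5, Rational(1, 2))), Mul(2, Y)) = Mul(Add(Y, Mul(I, Pow(5, Rational(1, 2)))), Mul(2, Y)) = Mul(2, Y, Add(Y, Mul(I, Pow(5, Rational(1, 2))))))
R = Pow(4469129, Rational(1, 2)) ≈ 2114.0
Pow(Add(R, Add(-1963813, Function('X')(-301))), Rational(1, 2)) = Pow(Add(Pow(4469129, Rational(1, 2)), Add(-1963813, Mul(2, -301, Add(-301, Mul(I, Pow(5, Rational(1, 2))))))), Rational(1, 2)) = Pow(Add(Pow(4469129, Rational(1, 2)), Add(-1963813, Add(181202, Mul(-602, I, Pow(5, Rational(1, 2)))))), Rational(1, 2)) = Pow(Add(Pow(4469129, Rational(1, 2)), Add(-1782611, Mul(-602, I, Pow(5, Rational(1, 2))))), Rational(1, 2)) = Pow(Add(-1782611, Pow(4469129, Rational(1, 2)), Mul(-602, I, Pow(5, Rational(1, 2)))), Rational(1, 2))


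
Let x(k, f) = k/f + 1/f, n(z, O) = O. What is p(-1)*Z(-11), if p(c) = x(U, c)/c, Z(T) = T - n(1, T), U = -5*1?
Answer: 0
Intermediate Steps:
U = -5
x(k, f) = 1/f + k/f (x(k, f) = k/f + 1/f = 1/f + k/f)
Z(T) = 0 (Z(T) = T - T = 0)
p(c) = -4/c² (p(c) = ((1 - 5)/c)/c = (-4/c)/c = -4/c²)
p(-1)*Z(-11) = -4/(-1)²*0 = -4*1*0 = -4*0 = 0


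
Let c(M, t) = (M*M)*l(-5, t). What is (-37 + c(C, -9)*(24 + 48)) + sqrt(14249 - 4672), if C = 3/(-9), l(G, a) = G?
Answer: -77 + sqrt(9577) ≈ 20.862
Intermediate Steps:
C = -1/3 (C = 3*(-1/9) = -1/3 ≈ -0.33333)
c(M, t) = -5*M**2 (c(M, t) = (M*M)*(-5) = M**2*(-5) = -5*M**2)
(-37 + c(C, -9)*(24 + 48)) + sqrt(14249 - 4672) = (-37 + (-5*(-1/3)**2)*(24 + 48)) + sqrt(14249 - 4672) = (-37 - 5*1/9*72) + sqrt(9577) = (-37 - 5/9*72) + sqrt(9577) = (-37 - 40) + sqrt(9577) = -77 + sqrt(9577)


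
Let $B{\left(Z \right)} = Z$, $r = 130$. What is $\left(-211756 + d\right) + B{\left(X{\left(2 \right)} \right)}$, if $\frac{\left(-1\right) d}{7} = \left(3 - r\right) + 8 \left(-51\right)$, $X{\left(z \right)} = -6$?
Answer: $-208017$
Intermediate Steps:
$d = 3745$ ($d = - 7 \left(\left(3 - 130\right) + 8 \left(-51\right)\right) = - 7 \left(\left(3 - 130\right) - 408\right) = - 7 \left(-127 - 408\right) = \left(-7\right) \left(-535\right) = 3745$)
$\left(-211756 + d\right) + B{\left(X{\left(2 \right)} \right)} = \left(-211756 + 3745\right) - 6 = -208011 - 6 = -208017$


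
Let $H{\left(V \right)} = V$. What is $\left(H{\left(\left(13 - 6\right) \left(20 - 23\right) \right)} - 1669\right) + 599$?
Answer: $-1091$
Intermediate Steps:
$\left(H{\left(\left(13 - 6\right) \left(20 - 23\right) \right)} - 1669\right) + 599 = \left(\left(13 - 6\right) \left(20 - 23\right) - 1669\right) + 599 = \left(7 \left(-3\right) - 1669\right) + 599 = \left(-21 - 1669\right) + 599 = -1690 + 599 = -1091$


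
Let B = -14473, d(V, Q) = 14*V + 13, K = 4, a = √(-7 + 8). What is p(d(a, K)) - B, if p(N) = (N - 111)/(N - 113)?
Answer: 622381/43 ≈ 14474.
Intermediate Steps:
a = 1 (a = √1 = 1)
d(V, Q) = 13 + 14*V
p(N) = (-111 + N)/(-113 + N)
p(d(a, K)) - B = (-111 + (13 + 14*1))/(-113 + (13 + 14*1)) - 1*(-14473) = (-111 + (13 + 14))/(-113 + (13 + 14)) + 14473 = (-111 + 27)/(-113 + 27) + 14473 = -84/(-86) + 14473 = -1/86*(-84) + 14473 = 42/43 + 14473 = 622381/43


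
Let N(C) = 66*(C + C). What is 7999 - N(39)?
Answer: 2851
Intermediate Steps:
N(C) = 132*C (N(C) = 66*(2*C) = 132*C)
7999 - N(39) = 7999 - 132*39 = 7999 - 1*5148 = 7999 - 5148 = 2851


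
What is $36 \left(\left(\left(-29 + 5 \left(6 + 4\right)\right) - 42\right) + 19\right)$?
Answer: $-72$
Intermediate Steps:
$36 \left(\left(\left(-29 + 5 \left(6 + 4\right)\right) - 42\right) + 19\right) = 36 \left(\left(\left(-29 + 5 \cdot 10\right) - 42\right) + 19\right) = 36 \left(\left(\left(-29 + 50\right) - 42\right) + 19\right) = 36 \left(\left(21 - 42\right) + 19\right) = 36 \left(-21 + 19\right) = 36 \left(-2\right) = -72$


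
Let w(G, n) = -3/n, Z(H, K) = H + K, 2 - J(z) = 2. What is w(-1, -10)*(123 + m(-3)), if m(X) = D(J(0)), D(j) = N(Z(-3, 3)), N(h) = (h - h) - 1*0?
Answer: 369/10 ≈ 36.900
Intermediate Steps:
J(z) = 0 (J(z) = 2 - 1*2 = 2 - 2 = 0)
N(h) = 0 (N(h) = 0 + 0 = 0)
D(j) = 0
m(X) = 0
w(-1, -10)*(123 + m(-3)) = (-3/(-10))*(123 + 0) = -3*(-⅒)*123 = (3/10)*123 = 369/10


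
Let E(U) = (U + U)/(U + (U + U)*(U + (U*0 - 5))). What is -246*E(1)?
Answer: 492/7 ≈ 70.286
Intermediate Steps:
E(U) = 2*U/(U + 2*U*(-5 + U)) (E(U) = (2*U)/(U + (2*U)*(U + (0 - 5))) = (2*U)/(U + (2*U)*(U - 5)) = (2*U)/(U + (2*U)*(-5 + U)) = (2*U)/(U + 2*U*(-5 + U)) = 2*U/(U + 2*U*(-5 + U)))
-246*E(1) = -492/(-9 + 2*1) = -492/(-9 + 2) = -492/(-7) = -492*(-1)/7 = -246*(-2/7) = 492/7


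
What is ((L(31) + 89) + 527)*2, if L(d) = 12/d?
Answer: 38216/31 ≈ 1232.8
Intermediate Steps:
((L(31) + 89) + 527)*2 = ((12/31 + 89) + 527)*2 = (2771/31 + 527)*2 = (19108/31)*2 = 38216/31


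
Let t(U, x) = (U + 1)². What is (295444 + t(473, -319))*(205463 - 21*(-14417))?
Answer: 264335386400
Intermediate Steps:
t(U, x) = (1 + U)²
(295444 + t(473, -319))*(205463 - 21*(-14417)) = (295444 + (1 + 473)²)*(205463 - 21*(-14417)) = (295444 + 474²)*(205463 + 302757) = (295444 + 224676)*508220 = 520120*508220 = 264335386400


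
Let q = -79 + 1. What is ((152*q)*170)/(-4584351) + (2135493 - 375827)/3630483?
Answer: 5128079227642/5547802790511 ≈ 0.92434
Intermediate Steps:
q = -78
((152*q)*170)/(-4584351) + (2135493 - 375827)/3630483 = ((152*(-78))*170)/(-4584351) + (2135493 - 375827)/3630483 = -11856*170*(-1/4584351) + 1759666*(1/3630483) = -2015520*(-1/4584351) + 1759666/3630483 = 671840/1528117 + 1759666/3630483 = 5128079227642/5547802790511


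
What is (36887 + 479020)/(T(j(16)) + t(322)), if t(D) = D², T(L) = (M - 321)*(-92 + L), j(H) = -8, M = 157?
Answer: 171969/40028 ≈ 4.2962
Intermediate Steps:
T(L) = 15088 - 164*L (T(L) = (157 - 321)*(-92 + L) = -164*(-92 + L) = 15088 - 164*L)
(36887 + 479020)/(T(j(16)) + t(322)) = (36887 + 479020)/((15088 - 164*(-8)) + 322²) = 515907/((15088 + 1312) + 103684) = 515907/(16400 + 103684) = 515907/120084 = 515907*(1/120084) = 171969/40028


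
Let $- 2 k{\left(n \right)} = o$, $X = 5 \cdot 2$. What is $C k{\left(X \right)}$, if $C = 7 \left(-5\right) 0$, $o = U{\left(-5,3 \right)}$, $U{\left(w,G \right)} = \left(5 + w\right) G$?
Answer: $0$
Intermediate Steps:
$U{\left(w,G \right)} = G \left(5 + w\right)$
$o = 0$ ($o = 3 \left(5 - 5\right) = 3 \cdot 0 = 0$)
$X = 10$
$k{\left(n \right)} = 0$ ($k{\left(n \right)} = \left(- \frac{1}{2}\right) 0 = 0$)
$C = 0$ ($C = \left(-35\right) 0 = 0$)
$C k{\left(X \right)} = 0 \cdot 0 = 0$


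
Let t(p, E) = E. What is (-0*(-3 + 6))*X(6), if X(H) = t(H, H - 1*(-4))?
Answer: 0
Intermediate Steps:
X(H) = 4 + H (X(H) = H - 1*(-4) = H + 4 = 4 + H)
(-0*(-3 + 6))*X(6) = (-0*(-3 + 6))*(4 + 6) = -0*3*10 = -1*0*10 = 0*10 = 0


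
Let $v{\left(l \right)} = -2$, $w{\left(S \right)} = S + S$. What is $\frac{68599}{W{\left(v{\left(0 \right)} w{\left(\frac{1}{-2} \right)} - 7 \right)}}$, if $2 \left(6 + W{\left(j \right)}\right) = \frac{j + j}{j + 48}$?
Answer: $- \frac{2949757}{263} \approx -11216.0$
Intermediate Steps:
$w{\left(S \right)} = 2 S$
$W{\left(j \right)} = -6 + \frac{j}{48 + j}$ ($W{\left(j \right)} = -6 + \frac{\left(j + j\right) \frac{1}{j + 48}}{2} = -6 + \frac{2 j \frac{1}{48 + j}}{2} = -6 + \frac{j}{48 + j}$)
$\frac{68599}{W{\left(v{\left(0 \right)} w{\left(\frac{1}{-2} \right)} - 7 \right)}} = \frac{68599}{\frac{1}{48 - \left(7 + 2 \frac{2}{-2}\right)} \left(-288 - 5 \left(- 2 \frac{2}{-2} - 7\right)\right)} = \frac{68599}{\frac{1}{48 - \left(7 + 2 \cdot 2 \left(- \frac{1}{2}\right)\right)} \left(-288 - 5 \left(- 2 \cdot 2 \left(- \frac{1}{2}\right) - 7\right)\right)} = \frac{68599}{\frac{1}{48 - 5} \left(-288 - 5 \left(\left(-2\right) \left(-1\right) - 7\right)\right)} = \frac{68599}{\frac{1}{48 + \left(2 - 7\right)} \left(-288 - 5 \left(2 - 7\right)\right)} = \frac{68599}{\frac{1}{48 - 5} \left(-288 - -25\right)} = \frac{68599}{\frac{1}{43} \left(-288 + 25\right)} = \frac{68599}{\frac{1}{43} \left(-263\right)} = \frac{68599}{- \frac{263}{43}} = 68599 \left(- \frac{43}{263}\right) = - \frac{2949757}{263}$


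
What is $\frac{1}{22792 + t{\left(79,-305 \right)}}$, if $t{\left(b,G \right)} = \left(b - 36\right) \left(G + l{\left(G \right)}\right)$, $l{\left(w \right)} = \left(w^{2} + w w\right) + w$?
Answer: $\frac{1}{7996712} \approx 1.2505 \cdot 10^{-7}$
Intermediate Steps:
$l{\left(w \right)} = w + 2 w^{2}$ ($l{\left(w \right)} = \left(w^{2} + w^{2}\right) + w = 2 w^{2} + w = w + 2 w^{2}$)
$t{\left(b,G \right)} = \left(-36 + b\right) \left(G + G \left(1 + 2 G\right)\right)$ ($t{\left(b,G \right)} = \left(b - 36\right) \left(G + G \left(1 + 2 G\right)\right) = \left(-36 + b\right) \left(G + G \left(1 + 2 G\right)\right)$)
$\frac{1}{22792 + t{\left(79,-305 \right)}} = \frac{1}{22792 + 2 \left(-305\right) \left(-36 + 79 - -10980 - 24095\right)} = \frac{1}{22792 + 2 \left(-305\right) \left(-36 + 79 + 10980 - 24095\right)} = \frac{1}{22792 + 2 \left(-305\right) \left(-13072\right)} = \frac{1}{22792 + 7973920} = \frac{1}{7996712}$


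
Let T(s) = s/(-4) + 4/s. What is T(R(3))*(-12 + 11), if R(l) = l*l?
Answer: 65/36 ≈ 1.8056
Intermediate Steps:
R(l) = l²
T(s) = 4/s - s/4 (T(s) = s*(-¼) + 4/s = -s/4 + 4/s = 4/s - s/4)
T(R(3))*(-12 + 11) = (4/(3²) - ¼*3²)*(-12 + 11) = (4/9 - ¼*9)*(-1) = (4*(⅑) - 9/4)*(-1) = (4/9 - 9/4)*(-1) = -65/36*(-1) = 65/36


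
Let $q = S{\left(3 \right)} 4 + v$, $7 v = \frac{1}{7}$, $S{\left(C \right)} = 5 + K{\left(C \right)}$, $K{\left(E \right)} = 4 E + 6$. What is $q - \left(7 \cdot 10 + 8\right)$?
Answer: $\frac{687}{49} \approx 14.02$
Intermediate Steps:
$K{\left(E \right)} = 6 + 4 E$
$S{\left(C \right)} = 11 + 4 C$ ($S{\left(C \right)} = 5 + \left(6 + 4 C\right) = 11 + 4 C$)
$v = \frac{1}{49}$ ($v = \frac{1}{7 \cdot 7} = \frac{1}{7} \cdot \frac{1}{7} = \frac{1}{49} \approx 0.020408$)
$q = \frac{4509}{49}$ ($q = \left(11 + 4 \cdot 3\right) 4 + \frac{1}{49} = \left(11 + 12\right) 4 + \frac{1}{49} = 23 \cdot 4 + \frac{1}{49} = 92 + \frac{1}{49} = \frac{4509}{49} \approx 92.02$)
$q - \left(7 \cdot 10 + 8\right) = \frac{4509}{49} - \left(7 \cdot 10 + 8\right) = \frac{4509}{49} - \left(70 + 8\right) = \frac{4509}{49} - 78 = \frac{687}{49}$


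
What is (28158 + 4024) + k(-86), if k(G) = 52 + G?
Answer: 32148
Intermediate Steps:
(28158 + 4024) + k(-86) = (28158 + 4024) + (52 - 86) = 32182 - 34 = 32148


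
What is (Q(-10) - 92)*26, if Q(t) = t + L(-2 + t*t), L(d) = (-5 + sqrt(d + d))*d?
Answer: 20280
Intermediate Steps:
L(d) = d*(-5 + sqrt(2)*sqrt(d)) (L(d) = (-5 + sqrt(2*d))*d = (-5 + sqrt(2)*sqrt(d))*d = d*(-5 + sqrt(2)*sqrt(d)))
Q(t) = 10 + t - 5*t**2 + sqrt(2)*(-2 + t**2)**(3/2) (Q(t) = t + (-5*(-2 + t*t) + sqrt(2)*(-2 + t*t)**(3/2)) = t + (-5*(-2 + t**2) + sqrt(2)*(-2 + t**2)**(3/2)) = t + ((10 - 5*t**2) + sqrt(2)*(-2 + t**2)**(3/2)) = t + (10 - 5*t**2 + sqrt(2)*(-2 + t**2)**(3/2)) = 10 + t - 5*t**2 + sqrt(2)*(-2 + t**2)**(3/2))
(Q(-10) - 92)*26 = ((10 - 10 - 5*(-10)**2 + sqrt(2)*(-2 + (-10)**2)**(3/2)) - 92)*26 = ((10 - 10 - 5*100 + sqrt(2)*(-2 + 100)**(3/2)) - 92)*26 = ((10 - 10 - 500 + sqrt(2)*98**(3/2)) - 92)*26 = ((10 - 10 - 500 + sqrt(2)*(686*sqrt(2))) - 92)*26 = ((10 - 10 - 500 + 1372) - 92)*26 = (872 - 92)*26 = 780*26 = 20280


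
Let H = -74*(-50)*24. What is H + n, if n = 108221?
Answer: 197021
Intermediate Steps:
H = 88800 (H = 3700*24 = 88800)
H + n = 88800 + 108221 = 197021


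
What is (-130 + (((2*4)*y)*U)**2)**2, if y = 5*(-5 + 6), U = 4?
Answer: 648720900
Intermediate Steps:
y = 5 (y = 5*1 = 5)
(-130 + (((2*4)*y)*U)**2)**2 = (-130 + (((2*4)*5)*4)**2)**2 = (-130 + ((8*5)*4)**2)**2 = (-130 + (40*4)**2)**2 = (-130 + 160**2)**2 = (-130 + 25600)**2 = 25470**2 = 648720900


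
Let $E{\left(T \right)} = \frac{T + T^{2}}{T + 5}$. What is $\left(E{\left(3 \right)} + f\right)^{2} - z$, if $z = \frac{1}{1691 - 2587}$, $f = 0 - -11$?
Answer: $\frac{140001}{896} \approx 156.25$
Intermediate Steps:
$E{\left(T \right)} = \frac{T + T^{2}}{5 + T}$
$f = 11$ ($f = 0 + 11 = 11$)
$z = - \frac{1}{896}$ ($z = \frac{1}{-896} = - \frac{1}{896} \approx -0.0011161$)
$\left(E{\left(3 \right)} + f\right)^{2} - z = \left(\frac{3 \left(1 + 3\right)}{5 + 3} + 11\right)^{2} - - \frac{1}{896} = \left(3 \cdot \frac{1}{8} \cdot 4 + 11\right)^{2} + \frac{1}{896} = \left(\frac{3}{2} + 11\right)^{2} + \frac{1}{896} = \left(\frac{25}{2}\right)^{2} + \frac{1}{896} = \frac{625}{4} + \frac{1}{896} = \frac{140001}{896}$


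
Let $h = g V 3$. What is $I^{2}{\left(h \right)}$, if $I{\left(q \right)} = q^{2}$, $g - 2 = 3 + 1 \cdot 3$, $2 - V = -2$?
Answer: $84934656$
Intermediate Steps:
$V = 4$ ($V = 2 - -2 = 2 + 2 = 4$)
$g = 8$ ($g = 2 + \left(3 + 1 \cdot 3\right) = 2 + \left(3 + 3\right) = 2 + 6 = 8$)
$h = 96$ ($h = 8 \cdot 4 \cdot 3 = 32 \cdot 3 = 96$)
$I^{2}{\left(h \right)} = \left(96^{2}\right)^{2} = 9216^{2} = 84934656$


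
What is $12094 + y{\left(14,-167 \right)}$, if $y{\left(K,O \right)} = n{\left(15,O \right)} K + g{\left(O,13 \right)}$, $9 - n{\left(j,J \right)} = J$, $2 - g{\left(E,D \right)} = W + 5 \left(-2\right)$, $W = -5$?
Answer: $14575$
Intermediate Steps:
$g{\left(E,D \right)} = 17$ ($g{\left(E,D \right)} = 2 - \left(-5 + 5 \left(-2\right)\right) = 2 - \left(-5 - 10\right) = 2 - -15 = 2 + 15 = 17$)
$n{\left(j,J \right)} = 9 - J$
$y{\left(K,O \right)} = 17 + K \left(9 - O\right)$ ($y{\left(K,O \right)} = \left(9 - O\right) K + 17 = K \left(9 - O\right) + 17 = 17 + K \left(9 - O\right)$)
$12094 + y{\left(14,-167 \right)} = 12094 - \left(-17 + 14 \left(-9 - 167\right)\right) = 12094 - \left(-17 + 14 \left(-176\right)\right) = 12094 + \left(17 + 2464\right) = 12094 + 2481 = 14575$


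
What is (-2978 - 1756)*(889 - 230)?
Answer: -3119706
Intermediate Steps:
(-2978 - 1756)*(889 - 230) = -4734*659 = -3119706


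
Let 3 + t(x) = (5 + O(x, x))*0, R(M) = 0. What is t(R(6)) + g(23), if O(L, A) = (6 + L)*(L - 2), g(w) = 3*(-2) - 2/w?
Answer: -209/23 ≈ -9.0870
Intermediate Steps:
g(w) = -6 - 2/w
O(L, A) = (-2 + L)*(6 + L) (O(L, A) = (6 + L)*(-2 + L) = (-2 + L)*(6 + L))
t(x) = -3 (t(x) = -3 + (5 + (-12 + x**2 + 4*x))*0 = -3 + (-7 + x**2 + 4*x)*0 = -3 + 0 = -3)
t(R(6)) + g(23) = -3 + (-6 - 2/23) = -3 - 140/23 = -209/23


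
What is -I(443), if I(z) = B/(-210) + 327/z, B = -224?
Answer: -11993/6645 ≈ -1.8048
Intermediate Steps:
I(z) = 16/15 + 327/z (I(z) = -224/(-210) + 327/z = -224*(-1/210) + 327/z = 16/15 + 327/z)
-I(443) = -(16/15 + 327/443) = -1*11993/6645 = -11993/6645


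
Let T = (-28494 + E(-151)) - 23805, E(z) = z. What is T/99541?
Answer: -52450/99541 ≈ -0.52692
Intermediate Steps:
T = -52450 (T = (-28494 - 151) - 23805 = -28645 - 23805 = -52450)
T/99541 = -52450/99541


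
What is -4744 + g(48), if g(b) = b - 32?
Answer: -4728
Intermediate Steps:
g(b) = -32 + b
-4744 + g(48) = -4744 + (-32 + 48) = -4744 + 16 = -4728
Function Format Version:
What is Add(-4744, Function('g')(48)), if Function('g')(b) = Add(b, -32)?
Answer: -4728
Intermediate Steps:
Function('g')(b) = Add(-32, b)
Add(-4744, Function('g')(48)) = Add(-4744, Add(-32, 48)) = Add(-4744, 16) = -4728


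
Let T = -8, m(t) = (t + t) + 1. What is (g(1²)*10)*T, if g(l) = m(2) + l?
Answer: -480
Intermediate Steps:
m(t) = 1 + 2*t (m(t) = 2*t + 1 = 1 + 2*t)
g(l) = 5 + l (g(l) = (1 + 2*2) + l = (1 + 4) + l = 5 + l)
(g(1²)*10)*T = ((5 + 1²)*10)*(-8) = ((5 + 1)*10)*(-8) = (6*10)*(-8) = 60*(-8) = -480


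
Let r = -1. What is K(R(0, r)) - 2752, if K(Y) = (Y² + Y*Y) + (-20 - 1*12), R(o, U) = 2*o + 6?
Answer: -2712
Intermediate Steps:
R(o, U) = 6 + 2*o
K(Y) = -32 + 2*Y² (K(Y) = (Y² + Y²) + (-20 - 12) = 2*Y² - 32 = -32 + 2*Y²)
K(R(0, r)) - 2752 = (-32 + 2*(6 + 2*0)²) - 2752 = (-32 + 2*(6 + 0)²) - 2752 = (-32 + 2*6²) - 2752 = (-32 + 2*36) - 2752 = (-32 + 72) - 2752 = 40 - 2752 = -2712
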